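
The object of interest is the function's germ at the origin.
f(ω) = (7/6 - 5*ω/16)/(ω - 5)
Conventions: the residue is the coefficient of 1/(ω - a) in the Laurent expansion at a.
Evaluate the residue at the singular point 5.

At the order-1 pole 5 set g(ω) = (ω - (5))*f(ω) = 7/6 - 5*ω/16.
Simple pole: residue = g(a) at a = 5, which is -19/48.

The residue is -19/48.


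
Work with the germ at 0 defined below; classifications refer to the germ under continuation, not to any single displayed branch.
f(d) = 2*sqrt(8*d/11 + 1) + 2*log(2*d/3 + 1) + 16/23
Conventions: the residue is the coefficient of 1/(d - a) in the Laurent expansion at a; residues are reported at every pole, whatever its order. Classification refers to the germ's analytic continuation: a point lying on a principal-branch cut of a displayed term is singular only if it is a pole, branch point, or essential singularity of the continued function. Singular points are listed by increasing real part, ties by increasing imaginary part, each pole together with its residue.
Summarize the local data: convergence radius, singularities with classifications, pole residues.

Radius of convergence at 0: 11/8.
At -3/2: a logarithmic branch point.
At -11/8: an algebraic (square-root) branch point.

Branch term (2)*log(1 - d/(-3/2)): its argument vanishes at d = -3/2, a logarithmic branch point, modulus 3/2.
Branch term (2)*sqrt(1 - d/(-11/8)): its argument vanishes at d = -11/8, a square-root branch point, modulus 11/8.
The radius of convergence is the smallest modulus among the singular points: 11/8.
List the singular points by increasing real part (a conjugate pair: the negative imaginary part first).


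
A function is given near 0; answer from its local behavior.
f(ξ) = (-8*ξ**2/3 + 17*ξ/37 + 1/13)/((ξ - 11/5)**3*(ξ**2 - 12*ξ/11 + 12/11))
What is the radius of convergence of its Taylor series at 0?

Denominator factor (ξ - 11/5)^3: pole of order 3 at 11/5, modulus 11/5.
Denominator factor (ξ**2 - 12*ξ/11 + 12/11): discriminant -384/121, complex-conjugate roots (6/11) + ((4/11)*sqrt(6))*i and (6/11) - ((4/11)*sqrt(6))*i; poles of order 1, moduli (2/11)*sqrt(33) and (2/11)*sqrt(33).
The radius of convergence is the smallest modulus among the singular points: (2/11)*sqrt(33).

The radius of convergence is (2/11)*sqrt(33).


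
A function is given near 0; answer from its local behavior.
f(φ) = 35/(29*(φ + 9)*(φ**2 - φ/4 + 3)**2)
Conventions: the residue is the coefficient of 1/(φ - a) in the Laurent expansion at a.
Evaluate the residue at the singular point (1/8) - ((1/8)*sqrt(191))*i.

The residue is (-56/690345) + ((12063688/25184475945)*sqrt(191))*i.

The factor φ**2 - φ/4 + 3 splits as (φ - a)(φ - a') with a = (1/8) - ((1/8)*sqrt(191))*i, a' = (1/8) + ((1/8)*sqrt(191))*i. At the order-2 pole a set g(φ) = (φ - a)^2*f(φ) = [35/(29*(φ + 9))] / (φ - a')^2.
Order-2 pole: residue = g'(a); g'((1/8) - ((1/8)*sqrt(191))*i) = (-56/690345) + ((12063688/25184475945)*sqrt(191))*i, so the residue is (-56/690345) + ((12063688/25184475945)*sqrt(191))*i.


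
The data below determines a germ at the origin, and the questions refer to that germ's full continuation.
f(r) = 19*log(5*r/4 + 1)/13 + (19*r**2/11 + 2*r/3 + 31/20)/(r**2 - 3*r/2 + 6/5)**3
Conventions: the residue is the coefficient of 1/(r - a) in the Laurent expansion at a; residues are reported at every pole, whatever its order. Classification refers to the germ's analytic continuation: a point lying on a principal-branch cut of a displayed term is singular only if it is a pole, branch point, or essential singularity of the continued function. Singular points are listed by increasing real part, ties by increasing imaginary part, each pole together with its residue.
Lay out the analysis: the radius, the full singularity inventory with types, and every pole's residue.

Radius of convergence at 0: 4/5.
At -4/5: a logarithmic branch point.
At (3/4) - ((1/20)*sqrt(255))*i: a pole of order 3; residue ((19880/162129)*sqrt(255))*i.
At (3/4) + ((1/20)*sqrt(255))*i: a pole of order 3; residue -((19880/162129)*sqrt(255))*i.

Denominator factor (r**2 - 3*r/2 + 6/5)^3: discriminant -51/20, complex-conjugate roots (3/4) + ((1/20)*sqrt(255))*i and (3/4) - ((1/20)*sqrt(255))*i; poles of order 3, moduli (1/5)*sqrt(30) and (1/5)*sqrt(30).
Branch term (19/13)*log(1 - r/(-4/5)): its argument vanishes at r = -4/5, a logarithmic branch point, modulus 4/5.
The radius of convergence is the smallest modulus among the singular points: 4/5.
The branch term is analytic at (3/4) - ((1/20)*sqrt(255))*i and contributes nothing to the residue; only the rational part matters.
The factor r**2 - 3*r/2 + 6/5 splits as (r - a)(r - a') with a = (3/4) - ((1/20)*sqrt(255))*i, a' = (3/4) + ((1/20)*sqrt(255))*i. At the order-3 pole a set g(r) = (r - a)^3*(rational part) = [19*r**2/11 + 2*r/3 + 31/20] / (r - a')^3.
Order-3 pole: residue = g''(a)/2; g''((3/4) - ((1/20)*sqrt(255))*i) = ((39760/162129)*sqrt(255))*i, so the residue is ((19880/162129)*sqrt(255))*i.
The branch term is analytic at (3/4) + ((1/20)*sqrt(255))*i and contributes nothing to the residue; only the rational part matters.
The factor r**2 - 3*r/2 + 6/5 splits as (r - a)(r - a') with a = (3/4) + ((1/20)*sqrt(255))*i, a' = (3/4) - ((1/20)*sqrt(255))*i. At the order-3 pole a set g(r) = (r - a)^3*(rational part) = [19*r**2/11 + 2*r/3 + 31/20] / (r - a')^3.
Order-3 pole: residue = g''(a)/2; g''((3/4) + ((1/20)*sqrt(255))*i) = -((39760/162129)*sqrt(255))*i, so the residue is -((19880/162129)*sqrt(255))*i.
List the singular points by increasing real part (a conjugate pair: the negative imaginary part first).


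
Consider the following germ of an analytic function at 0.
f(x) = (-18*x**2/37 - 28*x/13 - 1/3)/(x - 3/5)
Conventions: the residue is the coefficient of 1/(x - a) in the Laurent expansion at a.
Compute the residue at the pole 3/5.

The residue is -64963/36075.

At the order-1 pole 3/5 set g(x) = (x - (3/5))*f(x) = -18*x**2/37 - 28*x/13 - 1/3.
Simple pole: residue = g(a) at a = 3/5, which is -64963/36075.


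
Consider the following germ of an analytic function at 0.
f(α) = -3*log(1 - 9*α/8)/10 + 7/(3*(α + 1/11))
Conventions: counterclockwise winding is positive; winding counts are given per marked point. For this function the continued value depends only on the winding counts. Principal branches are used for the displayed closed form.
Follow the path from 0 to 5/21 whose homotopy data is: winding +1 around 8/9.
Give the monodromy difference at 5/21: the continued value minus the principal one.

Continued minus principal equals -(3/5)*pi*i.

The rational part is single-valued and drops out of the difference; each branch term changes only by its own monodromy.
(-3/10)*log(1 - α/(8/9)): each positive loop around 8/9 adds 2*pi*i to the log, so winding +1 contributes (-3/10)*(1)*2*pi*i = -(3/5)*pi*i.
Summing the contributions at α = 5/21 gives -(3/5)*pi*i.


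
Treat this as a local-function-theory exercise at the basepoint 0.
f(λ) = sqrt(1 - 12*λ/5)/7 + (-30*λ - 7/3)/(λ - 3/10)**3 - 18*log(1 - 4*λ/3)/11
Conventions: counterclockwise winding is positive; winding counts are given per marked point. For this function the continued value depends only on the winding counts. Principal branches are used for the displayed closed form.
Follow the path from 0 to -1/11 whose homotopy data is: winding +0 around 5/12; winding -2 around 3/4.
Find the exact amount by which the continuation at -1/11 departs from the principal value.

The rational part is single-valued and drops out of the difference; each branch term changes only by its own monodromy.
(-18/11)*log(1 - λ/(3/4)): each positive loop around 3/4 adds 2*pi*i to the log, so winding -2 contributes (-18/11)*(-2)*2*pi*i = (72/11)*pi*i.
(1/7)*sqrt(1 - λ/(5/12)): winding +0 is even, the square root returns to the same sheet, contribution 0.
Summing the contributions at λ = -1/11 gives (72/11)*pi*i.

Continued minus principal equals (72/11)*pi*i.


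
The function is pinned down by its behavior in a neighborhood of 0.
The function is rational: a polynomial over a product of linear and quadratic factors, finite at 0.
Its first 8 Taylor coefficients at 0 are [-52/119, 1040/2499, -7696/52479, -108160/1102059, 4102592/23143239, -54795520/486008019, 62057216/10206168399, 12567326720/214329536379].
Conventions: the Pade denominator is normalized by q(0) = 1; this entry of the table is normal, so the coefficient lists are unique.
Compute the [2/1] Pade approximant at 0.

Taylor coefficients needed (read off): a_0 = -52/119, a_1 = 1040/2499, a_2 = -7696/52479, a_3 = -108160/1102059.
Write the denominator as Q(k) = 1 + q1*k. Requiring Q*f - P = O(k^4) with deg P <= 2 kills the coefficients of k^3..k^3 in Q*f:
  k^3: a_3 + q1*a_2 = 0, i.e. -108160/1102059 + (-7696/52479)*q1 = 0.
Solving this linear system: q1 = -520/777.
The numerator is Q*f truncated at degree 2: P0 = a_0 = -52/119; P1 = a_1 + q1*a_0 = 3120/4403; P2 = a_2 + q1*a_1 = -1872/4403.

The Pade approximant has numerator coefficients [-52/119, 3120/4403, -1872/4403]; denominator coefficients [1, -520/777].


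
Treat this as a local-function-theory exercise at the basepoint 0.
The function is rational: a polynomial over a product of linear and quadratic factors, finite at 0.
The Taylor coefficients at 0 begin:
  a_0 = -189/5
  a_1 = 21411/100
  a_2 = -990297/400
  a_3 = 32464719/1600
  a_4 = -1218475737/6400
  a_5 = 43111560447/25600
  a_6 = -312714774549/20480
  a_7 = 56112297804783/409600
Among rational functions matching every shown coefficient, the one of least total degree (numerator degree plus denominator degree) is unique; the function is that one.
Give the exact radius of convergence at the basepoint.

The radius of convergence is 1/9.

No rational of total degree below 5 reproduces all 8 coefficients; solving the [2/3] Pade equations on them gives f(χ) = (17*χ**2/24 + 19*χ/25 + 7/10)/((χ + 1/9)*(χ**2 + 3*χ/8 - 1/6)), whose expansion matches every shown term.
Denominator factor (χ + 1/9): pole of order 1 at -1/9, modulus 1/9.
Denominator factor (χ**2 + 3*χ/8 - 1/6): discriminant 155/192, real irrational roots -3/16 + (1/48)*sqrt(465) and -3/16 - (1/48)*sqrt(465); poles of order 1, moduli -3/16 + (1/48)*sqrt(465) and 3/16 + (1/48)*sqrt(465).
The radius of convergence is the smallest modulus among the singular points: 1/9.


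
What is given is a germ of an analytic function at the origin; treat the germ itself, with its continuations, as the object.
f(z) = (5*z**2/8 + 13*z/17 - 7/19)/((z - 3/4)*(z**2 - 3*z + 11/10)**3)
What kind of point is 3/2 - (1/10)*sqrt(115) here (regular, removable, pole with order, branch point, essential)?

The point is a pole of order 3.

The denominator factor z**2 - 3*z + 11/10 vanishes at 3/2 - (1/10)*sqrt(115) and appears to the power 3; the numerator there equals 7503/2584 - (359/1360)*sqrt(115), nonzero, and no other factor vanishes.
Hence a pole whose order is the multiplicity, 3.


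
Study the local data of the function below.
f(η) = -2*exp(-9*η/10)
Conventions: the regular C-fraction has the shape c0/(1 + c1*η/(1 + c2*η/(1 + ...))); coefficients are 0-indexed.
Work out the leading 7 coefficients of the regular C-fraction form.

The regular C-fraction coefficients are [-2, 9/10, -9/20, 3/20, -3/20, 9/100, -9/100].

Taylor coefficients (expand at 0): a_0 = -2, a_1 = 9/5, a_2 = -81/100, a_3 = 243/1000, a_4 = -2187/40000, a_5 = 19683/2000000, a_6 = -59049/40000000.
c0 = a_0 = -2. Peel one level at a time: if S = 1 + c*η/S' with S'(0) = 1, then c is the η-coefficient of S and S' = c*η/(S - 1).
S_1 = c0/f = 1 + (9/10)*η + (81/200)*η^2 + ...; c1 = 9/10.
S_2 = c1*η/(S_1 - 1) = 1 + (-9/20)*η + (27/400)*η^2 + ...; c2 = -9/20.
S_3 = c2*η/(S_2 - 1) = 1 + (3/20)*η + (9/400)*η^2 + ...; c3 = 3/20.
S_4 = c3*η/(S_3 - 1) = 1 + (-3/20)*η + (27/2000)*η^2 + ...; c4 = -3/20.
S_5 = c4*η/(S_4 - 1) = 1 + (9/100)*η + (81/10000)*η^2 + ...; c5 = 9/100.
S_6 = c5*η/(S_5 - 1) = 1 + (-9/100)*η + ...; c6 = -9/100.


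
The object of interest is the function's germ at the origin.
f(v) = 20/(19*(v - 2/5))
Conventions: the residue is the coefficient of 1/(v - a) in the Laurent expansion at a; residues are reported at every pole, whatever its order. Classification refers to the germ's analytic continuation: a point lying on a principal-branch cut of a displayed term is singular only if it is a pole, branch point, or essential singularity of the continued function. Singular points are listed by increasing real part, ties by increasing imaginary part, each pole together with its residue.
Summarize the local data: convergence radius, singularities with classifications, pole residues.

Radius of convergence at 0: 2/5.
At 2/5: a pole of order 1; residue 20/19.

Denominator factor (v - 2/5): pole of order 1 at 2/5, modulus 2/5.
The radius of convergence is the smallest modulus among the singular points: 2/5.
At the order-1 pole 2/5 set g(v) = (v - (2/5))*f(v) = 20/19.
Simple pole: residue = g(a) at a = 2/5, which is 20/19.


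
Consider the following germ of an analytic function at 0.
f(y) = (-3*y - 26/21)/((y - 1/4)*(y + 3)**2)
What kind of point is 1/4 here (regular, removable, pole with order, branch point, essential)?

The point is a pole of order 1.

The denominator factor y - 1/4 vanishes at 1/4 and appears to the power 1; the numerator there equals -167/84, nonzero, and no other factor vanishes.
Hence a pole whose order is the multiplicity, 1.


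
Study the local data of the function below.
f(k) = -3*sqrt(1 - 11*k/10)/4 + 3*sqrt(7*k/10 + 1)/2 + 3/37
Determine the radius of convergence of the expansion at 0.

The radius of convergence is 10/11.

Branch term (-3/4)*sqrt(1 - k/(10/11)): its argument vanishes at k = 10/11, a square-root branch point, modulus 10/11.
Branch term (3/2)*sqrt(1 - k/(-10/7)): its argument vanishes at k = -10/7, a square-root branch point, modulus 10/7.
The radius of convergence is the smallest modulus among the singular points: 10/11.


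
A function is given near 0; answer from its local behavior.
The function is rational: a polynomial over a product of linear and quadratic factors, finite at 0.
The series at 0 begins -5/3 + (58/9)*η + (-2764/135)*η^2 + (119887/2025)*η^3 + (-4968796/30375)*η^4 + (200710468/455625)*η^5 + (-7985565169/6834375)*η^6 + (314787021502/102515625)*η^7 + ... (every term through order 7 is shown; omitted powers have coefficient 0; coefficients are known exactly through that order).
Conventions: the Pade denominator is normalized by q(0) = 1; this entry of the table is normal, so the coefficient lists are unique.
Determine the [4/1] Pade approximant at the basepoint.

The Pade approximant has numerator coefficients [-5/3, 148775/76053, -237250/76053, 103125/25351, -3125/753]; denominator coefficients [1, 1024033/380265].

Taylor coefficients needed (read off): a_0 = -5/3, a_1 = 58/9, a_2 = -2764/135, a_3 = 119887/2025, a_4 = -4968796/30375, a_5 = 200710468/455625.
Write the denominator as Q(η) = 1 + q1*η. Requiring Q*f - P = O(η^6) with deg P <= 4 kills the coefficients of η^5..η^5 in Q*f:
  η^5: a_5 + q1*a_4 = 0, i.e. 200710468/455625 + (-4968796/30375)*q1 = 0.
Solving this linear system: q1 = 1024033/380265.
The numerator is Q*f truncated at degree 4: P0 = a_0 = -5/3; P1 = a_1 + q1*a_0 = 148775/76053; P2 = a_2 + q1*a_1 = -237250/76053; P3 = a_3 + q1*a_2 = 103125/25351; P4 = a_4 + q1*a_3 = -3125/753.


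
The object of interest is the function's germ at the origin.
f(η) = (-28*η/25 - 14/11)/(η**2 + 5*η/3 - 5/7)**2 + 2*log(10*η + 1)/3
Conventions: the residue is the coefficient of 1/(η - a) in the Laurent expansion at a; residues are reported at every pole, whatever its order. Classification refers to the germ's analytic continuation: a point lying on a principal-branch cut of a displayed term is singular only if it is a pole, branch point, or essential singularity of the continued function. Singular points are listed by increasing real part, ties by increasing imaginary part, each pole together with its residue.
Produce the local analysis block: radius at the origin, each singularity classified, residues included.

Denominator factor (η**2 + 5*η/3 - 5/7)^2: discriminant 355/63, real irrational roots -5/6 + (1/42)*sqrt(2485) and -5/6 - (1/42)*sqrt(2485); poles of order 2, moduli -5/6 + (1/42)*sqrt(2485) and 5/6 + (1/42)*sqrt(2485).
Branch term (2/3)*log(1 - η/(-1/10)): its argument vanishes at η = -1/10, a logarithmic branch point, modulus 1/10.
The radius of convergence is the smallest modulus among the singular points: 1/10.
The branch term is analytic at -5/6 - (1/42)*sqrt(2485) and contributes nothing to the residue; only the rational part matters.
The factor η**2 + 5*η/3 - 5/7 splits as (η - a)(η - a') with a = -5/6 - (1/42)*sqrt(2485), a' = -5/6 + (1/42)*sqrt(2485). At the order-2 pole a set g(η) = (η - a)^2*(rational part) = [-28*η/25 - 14/11] / (η - a')^2.
Order-2 pole: residue = g'(a); g'(-5/6 - (1/42)*sqrt(2485)) = -(7056/6931375)*sqrt(2485), so the residue is -(7056/6931375)*sqrt(2485).
The branch term is analytic at -5/6 + (1/42)*sqrt(2485) and contributes nothing to the residue; only the rational part matters.
The factor η**2 + 5*η/3 - 5/7 splits as (η - a)(η - a') with a = -5/6 + (1/42)*sqrt(2485), a' = -5/6 - (1/42)*sqrt(2485). At the order-2 pole a set g(η) = (η - a)^2*(rational part) = [-28*η/25 - 14/11] / (η - a')^2.
Order-2 pole: residue = g'(a); g'(-5/6 + (1/42)*sqrt(2485)) = (7056/6931375)*sqrt(2485), so the residue is (7056/6931375)*sqrt(2485).
List the singular points by increasing real part (a conjugate pair: the negative imaginary part first).

Radius of convergence at 0: 1/10.
At -5/6 - (1/42)*sqrt(2485): a pole of order 2; residue -(7056/6931375)*sqrt(2485).
At -1/10: a logarithmic branch point.
At -5/6 + (1/42)*sqrt(2485): a pole of order 2; residue (7056/6931375)*sqrt(2485).


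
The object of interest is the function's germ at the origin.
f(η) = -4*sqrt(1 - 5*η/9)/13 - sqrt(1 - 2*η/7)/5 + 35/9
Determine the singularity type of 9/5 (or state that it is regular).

The point is an algebraic (square-root) branch point.

The term (-4/13)*sqrt(1 - η/(9/5)) has argument 1 - 9/5/(9/5) = 0 at 9/5: a square-root (algebraic, two-sheeted) branch point; the remaining terms are analytic or single-valued there.


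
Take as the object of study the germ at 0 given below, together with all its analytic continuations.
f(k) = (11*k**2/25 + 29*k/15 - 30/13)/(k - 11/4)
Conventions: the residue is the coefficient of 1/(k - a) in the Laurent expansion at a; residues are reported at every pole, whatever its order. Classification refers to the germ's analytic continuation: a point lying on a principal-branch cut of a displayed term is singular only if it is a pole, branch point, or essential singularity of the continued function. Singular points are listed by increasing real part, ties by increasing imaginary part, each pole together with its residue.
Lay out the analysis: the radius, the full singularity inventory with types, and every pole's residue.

Denominator factor (k - 11/4): pole of order 1 at 11/4, modulus 11/4.
The radius of convergence is the smallest modulus among the singular points: 11/4.
At the order-1 pole 11/4 set g(k) = (k - (11/4))*f(k) = 11*k**2/25 + 29*k/15 - 30/13.
Simple pole: residue = g(a) at a = 11/4, which is 98849/15600.

Radius of convergence at 0: 11/4.
At 11/4: a pole of order 1; residue 98849/15600.


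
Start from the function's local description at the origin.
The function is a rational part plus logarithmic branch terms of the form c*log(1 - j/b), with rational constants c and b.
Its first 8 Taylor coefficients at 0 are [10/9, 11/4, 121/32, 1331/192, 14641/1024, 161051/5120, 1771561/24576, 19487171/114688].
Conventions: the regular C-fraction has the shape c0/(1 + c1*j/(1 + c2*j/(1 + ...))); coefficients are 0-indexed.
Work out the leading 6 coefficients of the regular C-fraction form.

Taylor coefficients (read off): a_0 = 10/9, a_1 = 11/4, a_2 = 121/32, a_3 = 1331/192, a_4 = 14641/1024, a_5 = 161051/5120.
c0 = a_0 = 10/9. Peel one level at a time: if S = 1 + c*j/S' with S'(0) = 1, then c is the j-coefficient of S and S' = c*j/(S - 1).
S_1 = c0/f = 1 + (-99/40)*j + (1089/400)*j^2 + ...; c1 = -99/40.
S_2 = c1*j/(S_1 - 1) = 1 + (11/10)*j + (-121/192)*j^2 + ...; c2 = 11/10.
S_3 = c2*j/(S_2 - 1) = 1 + (55/96)*j + (10285/9216)*j^2 + ...; c3 = 55/96.
S_4 = c3*j/(S_3 - 1) = 1 + (-187/96)*j + (-121/240)*j^2 + ...; c4 = -187/96.
S_5 = c4*j/(S_4 - 1) = 1 + (-22/85)*j + ...; c5 = -22/85.

The regular C-fraction coefficients are [10/9, -99/40, 11/10, 55/96, -187/96, -22/85].


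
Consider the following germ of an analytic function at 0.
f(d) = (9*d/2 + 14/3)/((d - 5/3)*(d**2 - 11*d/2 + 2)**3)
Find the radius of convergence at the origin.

The radius of convergence is 11/4 - (1/4)*sqrt(89).

Denominator factor (d - 5/3): pole of order 1 at 5/3, modulus 5/3.
Denominator factor (d**2 - 11*d/2 + 2)^3: discriminant 89/4, real irrational roots 11/4 + (1/4)*sqrt(89) and 11/4 - (1/4)*sqrt(89); poles of order 3, moduli 11/4 + (1/4)*sqrt(89) and 11/4 - (1/4)*sqrt(89).
The radius of convergence is the smallest modulus among the singular points: 11/4 - (1/4)*sqrt(89).


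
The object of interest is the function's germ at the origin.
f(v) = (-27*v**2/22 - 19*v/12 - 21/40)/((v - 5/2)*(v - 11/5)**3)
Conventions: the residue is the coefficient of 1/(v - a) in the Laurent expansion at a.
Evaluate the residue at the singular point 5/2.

At the order-1 pole 5/2 set g(v) = (v - (5/2))*f(v) = (-27*v**2/22 - 19*v/12 - 21/40)/(v - 11/5)**3.
Simple pole: residue = g(a) at a = 5/2, which is -401075/891.

The residue is -401075/891.


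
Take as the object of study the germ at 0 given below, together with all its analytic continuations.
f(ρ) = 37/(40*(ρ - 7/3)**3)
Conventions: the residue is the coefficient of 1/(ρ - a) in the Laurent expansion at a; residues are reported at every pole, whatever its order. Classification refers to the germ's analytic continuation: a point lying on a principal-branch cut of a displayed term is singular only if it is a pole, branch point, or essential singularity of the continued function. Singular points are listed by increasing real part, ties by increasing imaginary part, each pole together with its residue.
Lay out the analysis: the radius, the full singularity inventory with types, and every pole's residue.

Radius of convergence at 0: 7/3.
At 7/3: a pole of order 3; residue 0.

Denominator factor (ρ - 7/3)^3: pole of order 3 at 7/3, modulus 7/3.
The radius of convergence is the smallest modulus among the singular points: 7/3.
At the order-3 pole 7/3 set g(ρ) = (ρ - (7/3))^3*f(ρ) = 37/40.
Order-3 pole: residue = g''(a)/2; g''(7/3) = 0, so the residue is 0.


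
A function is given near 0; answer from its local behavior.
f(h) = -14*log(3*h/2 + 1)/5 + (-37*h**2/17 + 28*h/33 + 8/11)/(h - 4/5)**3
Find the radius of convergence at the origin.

Denominator factor (h - 4/5)^3: pole of order 3 at 4/5, modulus 4/5.
Branch term (-14/5)*log(1 - h/(-2/3)): its argument vanishes at h = -2/3, a logarithmic branch point, modulus 2/3.
The radius of convergence is the smallest modulus among the singular points: 2/3.

The radius of convergence is 2/3.


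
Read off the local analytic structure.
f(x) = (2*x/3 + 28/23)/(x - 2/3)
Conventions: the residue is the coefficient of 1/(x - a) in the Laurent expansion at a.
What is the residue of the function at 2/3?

The residue is 344/207.

At the order-1 pole 2/3 set g(x) = (x - (2/3))*f(x) = 2*x/3 + 28/23.
Simple pole: residue = g(a) at a = 2/3, which is 344/207.


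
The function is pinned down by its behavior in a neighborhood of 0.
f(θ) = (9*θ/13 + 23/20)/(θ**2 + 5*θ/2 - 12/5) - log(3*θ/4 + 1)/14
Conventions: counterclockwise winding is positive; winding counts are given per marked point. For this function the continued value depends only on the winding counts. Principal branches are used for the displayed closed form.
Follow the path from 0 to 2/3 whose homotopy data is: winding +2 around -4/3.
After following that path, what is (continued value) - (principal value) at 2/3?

Continued minus principal equals -(2/7)*pi*i.

The rational part is single-valued and drops out of the difference; each branch term changes only by its own monodromy.
(-1/14)*log(1 - θ/(-4/3)): each positive loop around -4/3 adds 2*pi*i to the log, so winding +2 contributes (-1/14)*(2)*2*pi*i = -(2/7)*pi*i.
Summing the contributions at θ = 2/3 gives -(2/7)*pi*i.


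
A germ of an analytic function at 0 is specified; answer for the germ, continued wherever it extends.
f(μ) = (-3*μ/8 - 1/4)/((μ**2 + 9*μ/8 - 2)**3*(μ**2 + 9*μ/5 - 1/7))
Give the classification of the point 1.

Denominator factors: μ**2 + 9*μ/8 - 2 = 1/8 at μ = 1; μ**2 + 9*μ/5 - 1/7 = 93/35 at μ = 1 — none vanishes.
So the germ continues analytically to 1.

The point is a regular point.


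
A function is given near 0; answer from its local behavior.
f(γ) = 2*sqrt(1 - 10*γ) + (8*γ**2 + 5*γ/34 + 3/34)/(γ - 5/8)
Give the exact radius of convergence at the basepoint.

Denominator factor (γ - 5/8): pole of order 1 at 5/8, modulus 5/8.
Branch term (2)*sqrt(1 - γ/(1/10)): its argument vanishes at γ = 1/10, a square-root branch point, modulus 1/10.
The radius of convergence is the smallest modulus among the singular points: 1/10.

The radius of convergence is 1/10.


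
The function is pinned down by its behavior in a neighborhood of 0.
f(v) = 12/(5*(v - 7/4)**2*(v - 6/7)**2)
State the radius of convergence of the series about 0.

The radius of convergence is 6/7.

Denominator factor (v - 7/4)^2: pole of order 2 at 7/4, modulus 7/4.
Denominator factor (v - 6/7)^2: pole of order 2 at 6/7, modulus 6/7.
The radius of convergence is the smallest modulus among the singular points: 6/7.


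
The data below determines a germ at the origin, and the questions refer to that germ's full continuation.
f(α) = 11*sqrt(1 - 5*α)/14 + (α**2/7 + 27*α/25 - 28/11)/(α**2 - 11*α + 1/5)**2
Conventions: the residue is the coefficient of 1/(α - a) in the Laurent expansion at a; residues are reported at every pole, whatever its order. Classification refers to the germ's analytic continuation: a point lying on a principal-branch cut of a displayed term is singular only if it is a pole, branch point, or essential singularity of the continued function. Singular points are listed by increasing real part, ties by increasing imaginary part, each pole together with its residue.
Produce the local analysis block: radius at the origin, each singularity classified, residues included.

Radius of convergence at 0: 11/2 - (1/10)*sqrt(3005).
At 11/2 - (1/10)*sqrt(3005): a pole of order 2; residue (13179/139062385)*sqrt(3005).
At 1/5: an algebraic (square-root) branch point.
At 11/2 + (1/10)*sqrt(3005): a pole of order 2; residue -(13179/139062385)*sqrt(3005).


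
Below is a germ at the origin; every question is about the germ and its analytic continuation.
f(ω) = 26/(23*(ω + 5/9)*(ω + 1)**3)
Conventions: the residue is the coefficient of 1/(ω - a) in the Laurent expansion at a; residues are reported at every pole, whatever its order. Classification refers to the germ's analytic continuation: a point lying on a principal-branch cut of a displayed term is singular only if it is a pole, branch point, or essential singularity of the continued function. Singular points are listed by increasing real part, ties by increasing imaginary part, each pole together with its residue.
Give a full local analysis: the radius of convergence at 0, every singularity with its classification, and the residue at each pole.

Denominator factor (ω + 1)^3: pole of order 3 at -1, modulus 1.
Denominator factor (ω + 5/9): pole of order 1 at -5/9, modulus 5/9.
The radius of convergence is the smallest modulus among the singular points: 5/9.
At the order-3 pole -1 set g(ω) = (ω - (-1))^3*f(ω) = 26/(23*(ω + 5/9)).
Order-3 pole: residue = g''(a)/2; g''(-1) = -9477/368, so the residue is -9477/736.
At the order-1 pole -5/9 set g(ω) = (ω - (-5/9))*f(ω) = 26/(23*(ω + 1)**3).
Simple pole: residue = g(a) at a = -5/9, which is 9477/736.
List the singular points by increasing real part (a conjugate pair: the negative imaginary part first).

Radius of convergence at 0: 5/9.
At -1: a pole of order 3; residue -9477/736.
At -5/9: a pole of order 1; residue 9477/736.


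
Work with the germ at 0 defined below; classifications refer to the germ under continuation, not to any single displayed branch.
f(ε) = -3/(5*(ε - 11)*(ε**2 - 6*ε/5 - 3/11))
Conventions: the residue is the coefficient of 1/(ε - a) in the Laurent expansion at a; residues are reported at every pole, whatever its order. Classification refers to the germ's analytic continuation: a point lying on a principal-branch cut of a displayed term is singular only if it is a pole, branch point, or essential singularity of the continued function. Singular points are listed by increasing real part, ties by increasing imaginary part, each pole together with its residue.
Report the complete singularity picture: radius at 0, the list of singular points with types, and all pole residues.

Denominator factor (ε - 11): pole of order 1 at 11, modulus 11.
Denominator factor (ε**2 - 6*ε/5 - 3/11): discriminant 696/275, real irrational roots 3/5 + (1/55)*sqrt(1914) and 3/5 - (1/55)*sqrt(1914); poles of order 1, moduli 3/5 + (1/55)*sqrt(1914) and -3/5 + (1/55)*sqrt(1914).
The radius of convergence is the smallest modulus among the singular points: -3/5 + (1/55)*sqrt(1914).
The factor ε**2 - 6*ε/5 - 3/11 splits as (ε - a)(ε - a') with a = 3/5 - (1/55)*sqrt(1914), a' = 3/5 + (1/55)*sqrt(1914). At the order-1 pole a set g(ε) = (ε - a)*f(ε) = [-3/(5*(ε - 11))] / (ε - a').
Simple pole: residue = g(a) at a = 3/5 - (1/55)*sqrt(1914), which is 33/11828 - (143/171506)*sqrt(1914).
The factor ε**2 - 6*ε/5 - 3/11 splits as (ε - a)(ε - a') with a = 3/5 + (1/55)*sqrt(1914), a' = 3/5 - (1/55)*sqrt(1914). At the order-1 pole a set g(ε) = (ε - a)*f(ε) = [-3/(5*(ε - 11))] / (ε - a').
Simple pole: residue = g(a) at a = 3/5 + (1/55)*sqrt(1914), which is 33/11828 + (143/171506)*sqrt(1914).
At the order-1 pole 11 set g(ε) = (ε - (11))*f(ε) = -3/(5*(ε**2 - 6*ε/5 - 3/11)).
Simple pole: residue = g(a) at a = 11, which is -33/5914.
List the singular points by increasing real part (a conjugate pair: the negative imaginary part first).

Radius of convergence at 0: -3/5 + (1/55)*sqrt(1914).
At 3/5 - (1/55)*sqrt(1914): a pole of order 1; residue 33/11828 - (143/171506)*sqrt(1914).
At 3/5 + (1/55)*sqrt(1914): a pole of order 1; residue 33/11828 + (143/171506)*sqrt(1914).
At 11: a pole of order 1; residue -33/5914.


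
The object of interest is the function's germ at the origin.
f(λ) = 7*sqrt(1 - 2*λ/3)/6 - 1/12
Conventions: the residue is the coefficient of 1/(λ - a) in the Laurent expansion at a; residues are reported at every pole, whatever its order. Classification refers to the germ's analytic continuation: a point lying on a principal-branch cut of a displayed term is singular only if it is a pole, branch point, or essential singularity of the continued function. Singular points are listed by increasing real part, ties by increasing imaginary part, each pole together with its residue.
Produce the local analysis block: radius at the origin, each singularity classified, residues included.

Branch term (7/6)*sqrt(1 - λ/(3/2)): its argument vanishes at λ = 3/2, a square-root branch point, modulus 3/2.
The radius of convergence is the smallest modulus among the singular points: 3/2.

Radius of convergence at 0: 3/2.
At 3/2: an algebraic (square-root) branch point.


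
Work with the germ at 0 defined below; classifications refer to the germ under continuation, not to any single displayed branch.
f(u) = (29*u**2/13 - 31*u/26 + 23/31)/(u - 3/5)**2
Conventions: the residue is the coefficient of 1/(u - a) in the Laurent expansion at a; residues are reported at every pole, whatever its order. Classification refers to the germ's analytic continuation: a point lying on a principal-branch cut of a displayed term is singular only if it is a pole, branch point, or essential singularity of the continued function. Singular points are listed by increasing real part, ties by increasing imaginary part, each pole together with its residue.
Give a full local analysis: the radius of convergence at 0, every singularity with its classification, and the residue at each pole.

Denominator factor (u - 3/5)^2: pole of order 2 at 3/5, modulus 3/5.
The radius of convergence is the smallest modulus among the singular points: 3/5.
At the order-2 pole 3/5 set g(u) = (u - (3/5))^2*f(u) = 29*u**2/13 - 31*u/26 + 23/31.
Order-2 pole: residue = g'(a); g'(3/5) = 193/130, so the residue is 193/130.

Radius of convergence at 0: 3/5.
At 3/5: a pole of order 2; residue 193/130.


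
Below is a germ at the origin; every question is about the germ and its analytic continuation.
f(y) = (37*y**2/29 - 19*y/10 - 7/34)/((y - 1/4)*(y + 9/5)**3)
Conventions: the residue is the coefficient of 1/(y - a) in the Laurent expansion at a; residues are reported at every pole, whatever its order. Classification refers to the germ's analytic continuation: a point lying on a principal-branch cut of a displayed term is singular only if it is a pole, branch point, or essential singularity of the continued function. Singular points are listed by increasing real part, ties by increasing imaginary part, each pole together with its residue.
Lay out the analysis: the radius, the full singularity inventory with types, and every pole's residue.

Denominator factor (y + 9/5)^3: pole of order 3 at -9/5, modulus 9/5.
Denominator factor (y - 1/4): pole of order 1 at 1/4, modulus 1/4.
The radius of convergence is the smallest modulus among the singular points: 1/4.
At the order-3 pole -9/5 set g(y) = (y - (-9/5))^3*f(y) = (37*y**2/29 - 19*y/10 - 7/34)/(y - 1/4).
Order-3 pole: residue = g''(a)/2; g''(-9/5) = 4741800/33978053, so the residue is 2370900/33978053.
At the order-1 pole 1/4 set g(y) = (y - (1/4))*f(y) = (37*y**2/29 - 19*y/10 - 7/34)/(y + 9/5)**3.
Simple pole: residue = g(a) at a = 1/4, which is -2370900/33978053.
List the singular points by increasing real part (a conjugate pair: the negative imaginary part first).

Radius of convergence at 0: 1/4.
At -9/5: a pole of order 3; residue 2370900/33978053.
At 1/4: a pole of order 1; residue -2370900/33978053.


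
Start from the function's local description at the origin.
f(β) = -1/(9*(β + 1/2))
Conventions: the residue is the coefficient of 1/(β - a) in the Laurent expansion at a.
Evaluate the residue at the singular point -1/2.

At the order-1 pole -1/2 set g(β) = (β - (-1/2))*f(β) = -1/9.
Simple pole: residue = g(a) at a = -1/2, which is -1/9.

The residue is -1/9.


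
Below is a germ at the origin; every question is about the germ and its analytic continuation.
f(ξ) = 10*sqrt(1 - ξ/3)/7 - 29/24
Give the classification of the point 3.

The point is an algebraic (square-root) branch point.

The term (10/7)*sqrt(1 - ξ/(3)) has argument 1 - 3/(3) = 0 at 3: a square-root (algebraic, two-sheeted) branch point; the remaining terms are analytic or single-valued there.


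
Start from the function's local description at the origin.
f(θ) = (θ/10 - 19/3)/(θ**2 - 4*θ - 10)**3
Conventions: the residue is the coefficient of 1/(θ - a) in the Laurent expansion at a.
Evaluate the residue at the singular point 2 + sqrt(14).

The factor θ**2 - 4*θ - 10 splits as (θ - a)(θ - a') with a = 2 + sqrt(14), a' = 2 - sqrt(14). At the order-3 pole a set g(θ) = (θ - a)^3*f(θ) = [θ/10 - 19/3] / (θ - a')^3.
Order-3 pole: residue = g''(a)/2; g''(2 + sqrt(14)) = -(23/27440)*sqrt(14), so the residue is -(23/54880)*sqrt(14).

The residue is -(23/54880)*sqrt(14).


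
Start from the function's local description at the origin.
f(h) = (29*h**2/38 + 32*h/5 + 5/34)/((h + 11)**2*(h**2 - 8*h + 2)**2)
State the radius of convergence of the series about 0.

The radius of convergence is 4 - sqrt(14).

Denominator factor (h**2 - 8*h + 2)^2: discriminant 56, real irrational roots 4 + sqrt(14) and 4 - sqrt(14); poles of order 2, moduli 4 + sqrt(14) and 4 - sqrt(14).
Denominator factor (h + 11)^2: pole of order 2 at -11, modulus 11.
The radius of convergence is the smallest modulus among the singular points: 4 - sqrt(14).


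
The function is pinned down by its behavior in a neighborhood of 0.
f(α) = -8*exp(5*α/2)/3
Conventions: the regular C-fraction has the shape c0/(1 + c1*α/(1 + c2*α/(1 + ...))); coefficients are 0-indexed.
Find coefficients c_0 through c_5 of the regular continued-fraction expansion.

The regular C-fraction coefficients are [-8/3, -5/2, 5/4, -5/12, 5/12, -1/4].

Taylor coefficients (expand at 0): a_0 = -8/3, a_1 = -20/3, a_2 = -25/3, a_3 = -125/18, a_4 = -625/144, a_5 = -625/288.
c0 = a_0 = -8/3. Peel one level at a time: if S = 1 + c*α/S' with S'(0) = 1, then c is the α-coefficient of S and S' = c*α/(S - 1).
S_1 = c0/f = 1 + (-5/2)*α + (25/8)*α^2 + ...; c1 = -5/2.
S_2 = c1*α/(S_1 - 1) = 1 + (5/4)*α + (25/48)*α^2 + ...; c2 = 5/4.
S_3 = c2*α/(S_2 - 1) = 1 + (-5/12)*α + (25/144)*α^2 + ...; c3 = -5/12.
S_4 = c3*α/(S_3 - 1) = 1 + (5/12)*α + (5/48)*α^2 + ...; c4 = 5/12.
S_5 = c4*α/(S_4 - 1) = 1 + (-1/4)*α + ...; c5 = -1/4.


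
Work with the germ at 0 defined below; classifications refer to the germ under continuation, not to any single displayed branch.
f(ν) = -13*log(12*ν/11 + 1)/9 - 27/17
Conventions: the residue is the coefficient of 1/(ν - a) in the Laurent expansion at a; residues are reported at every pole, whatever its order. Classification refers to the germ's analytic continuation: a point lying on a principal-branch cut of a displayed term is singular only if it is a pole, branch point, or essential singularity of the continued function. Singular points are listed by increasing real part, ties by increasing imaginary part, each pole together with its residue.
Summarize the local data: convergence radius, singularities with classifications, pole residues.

Radius of convergence at 0: 11/12.
At -11/12: a logarithmic branch point.

Branch term (-13/9)*log(1 - ν/(-11/12)): its argument vanishes at ν = -11/12, a logarithmic branch point, modulus 11/12.
The radius of convergence is the smallest modulus among the singular points: 11/12.


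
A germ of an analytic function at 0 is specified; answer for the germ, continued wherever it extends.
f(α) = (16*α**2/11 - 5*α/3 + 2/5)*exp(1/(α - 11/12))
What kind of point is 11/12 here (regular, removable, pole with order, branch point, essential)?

The exponent 1/(α - (11/12)) has a pole at 11/12, so exp(1/(α - (11/12))) takes every nonzero value near it: an essential singularity (not a pole of any order).

The point is an essential singularity.


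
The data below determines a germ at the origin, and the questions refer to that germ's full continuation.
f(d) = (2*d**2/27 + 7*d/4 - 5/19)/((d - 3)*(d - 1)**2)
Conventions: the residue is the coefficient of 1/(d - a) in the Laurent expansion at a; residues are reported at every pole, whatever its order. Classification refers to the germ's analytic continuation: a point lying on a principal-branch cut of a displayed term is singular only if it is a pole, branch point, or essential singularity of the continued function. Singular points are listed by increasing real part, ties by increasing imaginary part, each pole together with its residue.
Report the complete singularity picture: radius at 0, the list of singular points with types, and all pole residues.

Denominator factor (d - 1)^2: pole of order 2 at 1, modulus 1.
Denominator factor (d - 3): pole of order 1 at 3, modulus 3.
The radius of convergence is the smallest modulus among the singular points: 1.
At the order-2 pole 1 set g(d) = (d - (1))^2*f(d) = (2*d**2/27 + 7*d/4 - 5/19)/(d - 3).
Order-2 pole: residue = g'(a); g'(1) = -10993/8208, so the residue is -10993/8208.
At the order-1 pole 3 set g(d) = (d - (3))*f(d) = (2*d**2/27 + 7*d/4 - 5/19)/(d - 1)**2.
Simple pole: residue = g(a) at a = 3, which is 1289/912.
List the singular points by increasing real part (a conjugate pair: the negative imaginary part first).

Radius of convergence at 0: 1.
At 1: a pole of order 2; residue -10993/8208.
At 3: a pole of order 1; residue 1289/912.
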